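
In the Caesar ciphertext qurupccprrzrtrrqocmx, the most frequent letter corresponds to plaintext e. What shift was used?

13

The most frequent ciphertext letter is r (appears 6 times).
r is position 17; e is position 4.
Shift = 13.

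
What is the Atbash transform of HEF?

SVU

H(7) → S(18)
E(4) → V(21)
F(5) → U(20)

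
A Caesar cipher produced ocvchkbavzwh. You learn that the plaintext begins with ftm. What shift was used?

9

From the crib: o(14)−f(5)=9, so the shift is 9.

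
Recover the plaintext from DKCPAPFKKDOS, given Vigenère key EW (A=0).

ZOYTWTBOGHKW

Repeat the key across the ciphertext: EWEWEWEWEWEW
D(3)−E(4): -1≡25 → Z
K(10)−W(22): -12≡14 → O
C(2)−E(4): -2≡24 → Y
P(15)−W(22): -7≡19 → T
A(0)−E(4): -4≡22 → W
P(15)−W(22): -7≡19 → T
F(5)−E(4): 1 → B
K(10)−W(22): -12≡14 → O
K(10)−E(4): 6 → G
D(3)−W(22): -19≡7 → H
O(14)−E(4): 10 → K
S(18)−W(22): -4≡22 → W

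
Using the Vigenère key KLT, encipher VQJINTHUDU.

Repeat the key across the message: KLTKLTKLTK
V(21)+K(10): 31≡5 → F
Q(16)+L(11): 27≡1 → B
J(9)+T(19): 28≡2 → C
I(8)+K(10): 18 → S
N(13)+L(11): 24 → Y
T(19)+T(19): 38≡12 → M
H(7)+K(10): 17 → R
U(20)+L(11): 31≡5 → F
D(3)+T(19): 22 → W
U(20)+K(10): 30≡4 → E

FBCSYMRFWE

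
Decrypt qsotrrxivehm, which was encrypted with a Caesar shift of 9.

q(16): 16−9=7 → h
s(18): 18−9=9 → j
o(14): 14−9=5 → f
t(19): 19−9=10 → k
r(17): 17−9=8 → i
r(17): 17−9=8 → i
x(23): 23−9=14 → o
i(8): 8−9=-1≡25 → z
v(21): 21−9=12 → m
e(4): 4−9=-5≡21 → v
h(7): 7−9=-2≡24 → y
m(12): 12−9=3 → d

hjfkiiozmvyd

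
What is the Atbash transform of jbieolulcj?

j(9) → q(16)
b(1) → y(24)
i(8) → r(17)
e(4) → v(21)
o(14) → l(11)
l(11) → o(14)
u(20) → f(5)
l(11) → o(14)
c(2) → x(23)
j(9) → q(16)

qyrvlofoxq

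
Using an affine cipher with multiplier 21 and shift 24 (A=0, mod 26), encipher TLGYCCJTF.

T(19): 21·19+24=423≡7 → H
L(11): 21·11+24=255≡21 → V
G(6): 21·6+24=150≡20 → U
Y(24): 21·24+24=528≡8 → I
C(2): 21·2+24=66≡14 → O
C(2): 21·2+24=66≡14 → O
J(9): 21·9+24=213≡5 → F
T(19): 21·19+24=423≡7 → H
F(5): 21·5+24=129≡25 → Z

HVUIOOFHZ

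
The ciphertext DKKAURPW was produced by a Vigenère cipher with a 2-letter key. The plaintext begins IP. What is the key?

VV

Subtract each crib letter from the matching ciphertext letter (mod 26):
D(3)−I(8)=-5≡21 → V
K(10)−P(15)=-5≡21 → V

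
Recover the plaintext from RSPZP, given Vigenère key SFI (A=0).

Repeat the key across the ciphertext: SFISF
R(17)−S(18): -1≡25 → Z
S(18)−F(5): 13 → N
P(15)−I(8): 7 → H
Z(25)−S(18): 7 → H
P(15)−F(5): 10 → K

ZNHHK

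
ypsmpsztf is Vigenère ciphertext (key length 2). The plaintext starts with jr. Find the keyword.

Subtract each crib letter from the matching ciphertext letter (mod 26):
y(24)−j(9)=15 → p
p(15)−r(17)=-2≡24 → y

py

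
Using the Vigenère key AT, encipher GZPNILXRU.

Repeat the key across the message: ATATATATA
G(6)+A(0): 6 → G
Z(25)+T(19): 44≡18 → S
P(15)+A(0): 15 → P
N(13)+T(19): 32≡6 → G
I(8)+A(0): 8 → I
L(11)+T(19): 30≡4 → E
X(23)+A(0): 23 → X
R(17)+T(19): 36≡10 → K
U(20)+A(0): 20 → U

GSPGIEXKU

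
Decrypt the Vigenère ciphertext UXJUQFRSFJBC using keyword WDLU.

YUYAUCGYJGQI

Repeat the key across the ciphertext: WDLUWDLUWDLU
U(20)−W(22): -2≡24 → Y
X(23)−D(3): 20 → U
J(9)−L(11): -2≡24 → Y
U(20)−U(20): 0 → A
Q(16)−W(22): -6≡20 → U
F(5)−D(3): 2 → C
R(17)−L(11): 6 → G
S(18)−U(20): -2≡24 → Y
F(5)−W(22): -17≡9 → J
J(9)−D(3): 6 → G
B(1)−L(11): -10≡16 → Q
C(2)−U(20): -18≡8 → I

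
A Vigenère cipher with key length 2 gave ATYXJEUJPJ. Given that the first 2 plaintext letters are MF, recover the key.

Subtract each crib letter from the matching ciphertext letter (mod 26):
A(0)−M(12)=-12≡14 → O
T(19)−F(5)=14 → O

OO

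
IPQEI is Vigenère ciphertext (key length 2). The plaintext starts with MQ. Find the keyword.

Subtract each crib letter from the matching ciphertext letter (mod 26):
I(8)−M(12)=-4≡22 → W
P(15)−Q(16)=-1≡25 → Z

WZ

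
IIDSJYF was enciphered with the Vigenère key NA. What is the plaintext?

Repeat the key across the ciphertext: NANANAN
I(8)−N(13): -5≡21 → V
I(8)−A(0): 8 → I
D(3)−N(13): -10≡16 → Q
S(18)−A(0): 18 → S
J(9)−N(13): -4≡22 → W
Y(24)−A(0): 24 → Y
F(5)−N(13): -8≡18 → S

VIQSWYS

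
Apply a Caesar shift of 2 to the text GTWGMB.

G(6): 6+2=8 → I
T(19): 19+2=21 → V
W(22): 22+2=24 → Y
G(6): 6+2=8 → I
M(12): 12+2=14 → O
B(1): 1+2=3 → D

IVYIOD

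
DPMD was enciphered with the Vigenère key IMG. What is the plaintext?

Repeat the key across the ciphertext: IMGI
D(3)−I(8): -5≡21 → V
P(15)−M(12): 3 → D
M(12)−G(6): 6 → G
D(3)−I(8): -5≡21 → V

VDGV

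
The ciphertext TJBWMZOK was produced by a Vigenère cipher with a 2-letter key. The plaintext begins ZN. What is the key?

Subtract each crib letter from the matching ciphertext letter (mod 26):
T(19)−Z(25)=-6≡20 → U
J(9)−N(13)=-4≡22 → W

UW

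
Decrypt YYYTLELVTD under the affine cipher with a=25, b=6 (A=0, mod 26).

IIINVCVLND

The inverse of 25 mod 26 is 25, since 25·25=625≡1. Apply D(y)=25·(y−6) mod 26:
Y(24): 25·(24−6)=450≡8 → I
Y(24): 25·(24−6)=450≡8 → I
Y(24): 25·(24−6)=450≡8 → I
T(19): 25·(19−6)=325≡13 → N
L(11): 25·(11−6)=125≡21 → V
E(4): 25·(4−6)=-50≡2 → C
L(11): 25·(11−6)=125≡21 → V
V(21): 25·(21−6)=375≡11 → L
T(19): 25·(19−6)=325≡13 → N
D(3): 25·(3−6)=-75≡3 → D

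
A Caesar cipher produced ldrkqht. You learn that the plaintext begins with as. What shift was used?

From the crib: l(11)−a(0)=11, so the shift is 11.

11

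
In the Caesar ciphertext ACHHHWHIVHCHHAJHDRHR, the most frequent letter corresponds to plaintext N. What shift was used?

The most frequent ciphertext letter is H (appears 9 times).
H is position 7; N is position 13.
Shift = -6≡20.

20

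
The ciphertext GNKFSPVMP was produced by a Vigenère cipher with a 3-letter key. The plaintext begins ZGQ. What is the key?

HHU

Subtract each crib letter from the matching ciphertext letter (mod 26):
G(6)−Z(25)=-19≡7 → H
N(13)−G(6)=7 → H
K(10)−Q(16)=-6≡20 → U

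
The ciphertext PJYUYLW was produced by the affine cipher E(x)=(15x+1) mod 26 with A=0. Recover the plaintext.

UEFDFSR

The inverse of 15 mod 26 is 7, since 15·7=105≡1. Apply D(y)=7·(y−1) mod 26:
P(15): 7·(15−1)=98≡20 → U
J(9): 7·(9−1)=56≡4 → E
Y(24): 7·(24−1)=161≡5 → F
U(20): 7·(20−1)=133≡3 → D
Y(24): 7·(24−1)=161≡5 → F
L(11): 7·(11−1)=70≡18 → S
W(22): 7·(22−1)=147≡17 → R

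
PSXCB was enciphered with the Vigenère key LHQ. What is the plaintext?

ELHRU

Repeat the key across the ciphertext: LHQLH
P(15)−L(11): 4 → E
S(18)−H(7): 11 → L
X(23)−Q(16): 7 → H
C(2)−L(11): -9≡17 → R
B(1)−H(7): -6≡20 → U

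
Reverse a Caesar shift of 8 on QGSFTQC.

IYKXLIU

Q(16): 16−8=8 → I
G(6): 6−8=-2≡24 → Y
S(18): 18−8=10 → K
F(5): 5−8=-3≡23 → X
T(19): 19−8=11 → L
Q(16): 16−8=8 → I
C(2): 2−8=-6≡20 → U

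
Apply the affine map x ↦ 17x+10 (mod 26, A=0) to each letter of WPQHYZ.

UFWZCT

W(22): 17·22+10=384≡20 → U
P(15): 17·15+10=265≡5 → F
Q(16): 17·16+10=282≡22 → W
H(7): 17·7+10=129≡25 → Z
Y(24): 17·24+10=418≡2 → C
Z(25): 17·25+10=435≡19 → T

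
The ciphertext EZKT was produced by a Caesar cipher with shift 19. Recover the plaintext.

LGRA

E(4): 4−19=-15≡11 → L
Z(25): 25−19=6 → G
K(10): 10−19=-9≡17 → R
T(19): 19−19=0 → A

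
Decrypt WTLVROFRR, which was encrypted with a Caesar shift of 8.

W(22): 22−8=14 → O
T(19): 19−8=11 → L
L(11): 11−8=3 → D
V(21): 21−8=13 → N
R(17): 17−8=9 → J
O(14): 14−8=6 → G
F(5): 5−8=-3≡23 → X
R(17): 17−8=9 → J
R(17): 17−8=9 → J

OLDNJGXJJ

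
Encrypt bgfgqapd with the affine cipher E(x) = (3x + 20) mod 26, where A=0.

b(1): 3·1+20=23 → x
g(6): 3·6+20=38≡12 → m
f(5): 3·5+20=35≡9 → j
g(6): 3·6+20=38≡12 → m
q(16): 3·16+20=68≡16 → q
a(0): 3·0+20=20 → u
p(15): 3·15+20=65≡13 → n
d(3): 3·3+20=29≡3 → d

xmjmqund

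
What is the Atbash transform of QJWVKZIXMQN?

Q(16) → J(9)
J(9) → Q(16)
W(22) → D(3)
V(21) → E(4)
K(10) → P(15)
Z(25) → A(0)
I(8) → R(17)
X(23) → C(2)
M(12) → N(13)
Q(16) → J(9)
N(13) → M(12)

JQDEPARCNJM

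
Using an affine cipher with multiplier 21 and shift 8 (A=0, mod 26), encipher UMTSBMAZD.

MARWDAINT

U(20): 21·20+8=428≡12 → M
M(12): 21·12+8=260≡0 → A
T(19): 21·19+8=407≡17 → R
S(18): 21·18+8=386≡22 → W
B(1): 21·1+8=29≡3 → D
M(12): 21·12+8=260≡0 → A
A(0): 21·0+8=8 → I
Z(25): 21·25+8=533≡13 → N
D(3): 21·3+8=71≡19 → T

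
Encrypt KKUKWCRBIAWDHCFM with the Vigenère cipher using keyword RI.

BSLSNKIJZINLYKWU

Repeat the key across the message: RIRIRIRIRIRIRIRI
K(10)+R(17): 27≡1 → B
K(10)+I(8): 18 → S
U(20)+R(17): 37≡11 → L
K(10)+I(8): 18 → S
W(22)+R(17): 39≡13 → N
C(2)+I(8): 10 → K
R(17)+R(17): 34≡8 → I
B(1)+I(8): 9 → J
I(8)+R(17): 25 → Z
A(0)+I(8): 8 → I
W(22)+R(17): 39≡13 → N
D(3)+I(8): 11 → L
H(7)+R(17): 24 → Y
C(2)+I(8): 10 → K
F(5)+R(17): 22 → W
M(12)+I(8): 20 → U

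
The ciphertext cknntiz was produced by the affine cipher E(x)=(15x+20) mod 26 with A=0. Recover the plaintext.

eiddtuj

The inverse of 15 mod 26 is 7, since 15·7=105≡1. Apply D(y)=7·(y−20) mod 26:
c(2): 7·(2−20)=-126≡4 → e
k(10): 7·(10−20)=-70≡8 → i
n(13): 7·(13−20)=-49≡3 → d
n(13): 7·(13−20)=-49≡3 → d
t(19): 7·(19−20)=-7≡19 → t
i(8): 7·(8−20)=-84≡20 → u
z(25): 7·(25−20)=35≡9 → j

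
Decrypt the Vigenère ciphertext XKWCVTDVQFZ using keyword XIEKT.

ACSSCWVRGMC

Repeat the key across the ciphertext: XIEKTXIEKTX
X(23)−X(23): 0 → A
K(10)−I(8): 2 → C
W(22)−E(4): 18 → S
C(2)−K(10): -8≡18 → S
V(21)−T(19): 2 → C
T(19)−X(23): -4≡22 → W
D(3)−I(8): -5≡21 → V
V(21)−E(4): 17 → R
Q(16)−K(10): 6 → G
F(5)−T(19): -14≡12 → M
Z(25)−X(23): 2 → C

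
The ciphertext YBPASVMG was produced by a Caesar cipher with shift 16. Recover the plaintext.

ILZKCFWQ

Y(24): 24−16=8 → I
B(1): 1−16=-15≡11 → L
P(15): 15−16=-1≡25 → Z
A(0): 0−16=-16≡10 → K
S(18): 18−16=2 → C
V(21): 21−16=5 → F
M(12): 12−16=-4≡22 → W
G(6): 6−16=-10≡16 → Q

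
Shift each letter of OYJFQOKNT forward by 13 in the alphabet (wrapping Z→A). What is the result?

BLWSDBXAG

O(14): 14+13=27≡1 → B
Y(24): 24+13=37≡11 → L
J(9): 9+13=22 → W
F(5): 5+13=18 → S
Q(16): 16+13=29≡3 → D
O(14): 14+13=27≡1 → B
K(10): 10+13=23 → X
N(13): 13+13=26≡0 → A
T(19): 19+13=32≡6 → G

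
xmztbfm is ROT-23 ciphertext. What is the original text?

apcweip

x(23): 23−23=0 → a
m(12): 12−23=-11≡15 → p
z(25): 25−23=2 → c
t(19): 19−23=-4≡22 → w
b(1): 1−23=-22≡4 → e
f(5): 5−23=-18≡8 → i
m(12): 12−23=-11≡15 → p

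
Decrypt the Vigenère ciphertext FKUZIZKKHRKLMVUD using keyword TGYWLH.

Repeat the key across the ciphertext: TGYWLHTGYWLHTGYW
F(5)−T(19): -14≡12 → M
K(10)−G(6): 4 → E
U(20)−Y(24): -4≡22 → W
Z(25)−W(22): 3 → D
I(8)−L(11): -3≡23 → X
Z(25)−H(7): 18 → S
K(10)−T(19): -9≡17 → R
K(10)−G(6): 4 → E
H(7)−Y(24): -17≡9 → J
R(17)−W(22): -5≡21 → V
K(10)−L(11): -1≡25 → Z
L(11)−H(7): 4 → E
M(12)−T(19): -7≡19 → T
V(21)−G(6): 15 → P
U(20)−Y(24): -4≡22 → W
D(3)−W(22): -19≡7 → H

MEWDXSREJVZETPWH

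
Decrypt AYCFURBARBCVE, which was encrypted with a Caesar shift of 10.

A(0): 0−10=-10≡16 → Q
Y(24): 24−10=14 → O
C(2): 2−10=-8≡18 → S
F(5): 5−10=-5≡21 → V
U(20): 20−10=10 → K
R(17): 17−10=7 → H
B(1): 1−10=-9≡17 → R
A(0): 0−10=-10≡16 → Q
R(17): 17−10=7 → H
B(1): 1−10=-9≡17 → R
C(2): 2−10=-8≡18 → S
V(21): 21−10=11 → L
E(4): 4−10=-6≡20 → U

QOSVKHRQHRSLU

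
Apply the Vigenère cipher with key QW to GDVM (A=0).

Repeat the key across the message: QWQW
G(6)+Q(16): 22 → W
D(3)+W(22): 25 → Z
V(21)+Q(16): 37≡11 → L
M(12)+W(22): 34≡8 → I

WZLI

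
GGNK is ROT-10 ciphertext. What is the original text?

G(6): 6−10=-4≡22 → W
G(6): 6−10=-4≡22 → W
N(13): 13−10=3 → D
K(10): 10−10=0 → A

WWDA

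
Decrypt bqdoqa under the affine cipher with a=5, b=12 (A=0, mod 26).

dgtqgi

The inverse of 5 mod 26 is 21, since 5·21=105≡1. Apply D(y)=21·(y−12) mod 26:
b(1): 21·(1−12)=-231≡3 → d
q(16): 21·(16−12)=84≡6 → g
d(3): 21·(3−12)=-189≡19 → t
o(14): 21·(14−12)=42≡16 → q
q(16): 21·(16−12)=84≡6 → g
a(0): 21·(0−12)=-252≡8 → i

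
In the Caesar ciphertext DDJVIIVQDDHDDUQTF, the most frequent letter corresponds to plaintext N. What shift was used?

16

The most frequent ciphertext letter is D (appears 6 times).
D is position 3; N is position 13.
Shift = -10≡16.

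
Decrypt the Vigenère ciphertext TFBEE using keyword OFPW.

Repeat the key across the ciphertext: OFPWO
T(19)−O(14): 5 → F
F(5)−F(5): 0 → A
B(1)−P(15): -14≡12 → M
E(4)−W(22): -18≡8 → I
E(4)−O(14): -10≡16 → Q

FAMIQ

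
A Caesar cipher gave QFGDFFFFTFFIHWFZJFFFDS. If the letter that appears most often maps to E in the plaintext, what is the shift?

The most frequent ciphertext letter is F (appears 11 times).
F is position 5; E is position 4.
Shift = 1.

1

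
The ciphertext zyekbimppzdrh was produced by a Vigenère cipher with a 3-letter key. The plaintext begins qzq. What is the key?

Subtract each crib letter from the matching ciphertext letter (mod 26):
z(25)−q(16)=9 → j
y(24)−z(25)=-1≡25 → z
e(4)−q(16)=-12≡14 → o

jzo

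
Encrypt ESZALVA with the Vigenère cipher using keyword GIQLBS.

KAPLMNG

Repeat the key across the message: GIQLBSG
E(4)+G(6): 10 → K
S(18)+I(8): 26≡0 → A
Z(25)+Q(16): 41≡15 → P
A(0)+L(11): 11 → L
L(11)+B(1): 12 → M
V(21)+S(18): 39≡13 → N
A(0)+G(6): 6 → G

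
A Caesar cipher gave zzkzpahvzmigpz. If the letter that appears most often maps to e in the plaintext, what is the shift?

21

The most frequent ciphertext letter is z (appears 5 times).
z is position 25; e is position 4.
Shift = 21.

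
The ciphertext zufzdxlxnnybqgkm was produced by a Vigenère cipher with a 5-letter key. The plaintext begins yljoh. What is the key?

Subtract each crib letter from the matching ciphertext letter (mod 26):
z(25)−y(24)=1 → b
u(20)−l(11)=9 → j
f(5)−j(9)=-4≡22 → w
z(25)−o(14)=11 → l
d(3)−h(7)=-4≡22 → w

bjwlw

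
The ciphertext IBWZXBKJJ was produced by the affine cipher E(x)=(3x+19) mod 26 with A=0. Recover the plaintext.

The inverse of 3 mod 26 is 9, since 3·9=27≡1. Apply D(y)=9·(y−19) mod 26:
I(8): 9·(8−19)=-99≡5 → F
B(1): 9·(1−19)=-162≡20 → U
W(22): 9·(22−19)=27≡1 → B
Z(25): 9·(25−19)=54≡2 → C
X(23): 9·(23−19)=36≡10 → K
B(1): 9·(1−19)=-162≡20 → U
K(10): 9·(10−19)=-81≡23 → X
J(9): 9·(9−19)=-90≡14 → O
J(9): 9·(9−19)=-90≡14 → O

FUBCKUXOO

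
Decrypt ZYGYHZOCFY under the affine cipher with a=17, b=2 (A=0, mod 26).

The inverse of 17 mod 26 is 23, since 17·23=391≡1. Apply D(y)=23·(y−2) mod 26:
Z(25): 23·(25−2)=529≡9 → J
Y(24): 23·(24−2)=506≡12 → M
G(6): 23·(6−2)=92≡14 → O
Y(24): 23·(24−2)=506≡12 → M
H(7): 23·(7−2)=115≡11 → L
Z(25): 23·(25−2)=529≡9 → J
O(14): 23·(14−2)=276≡16 → Q
C(2): 23·(2−2)=0 → A
F(5): 23·(5−2)=69≡17 → R
Y(24): 23·(24−2)=506≡12 → M

JMOMLJQARM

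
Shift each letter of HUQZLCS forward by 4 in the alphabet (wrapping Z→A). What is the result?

LYUDPGW

H(7): 7+4=11 → L
U(20): 20+4=24 → Y
Q(16): 16+4=20 → U
Z(25): 25+4=29≡3 → D
L(11): 11+4=15 → P
C(2): 2+4=6 → G
S(18): 18+4=22 → W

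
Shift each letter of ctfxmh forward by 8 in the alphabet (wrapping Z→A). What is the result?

c(2): 2+8=10 → k
t(19): 19+8=27≡1 → b
f(5): 5+8=13 → n
x(23): 23+8=31≡5 → f
m(12): 12+8=20 → u
h(7): 7+8=15 → p

kbnfup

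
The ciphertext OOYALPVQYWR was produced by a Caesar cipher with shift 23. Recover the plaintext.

O(14): 14−23=-9≡17 → R
O(14): 14−23=-9≡17 → R
Y(24): 24−23=1 → B
A(0): 0−23=-23≡3 → D
L(11): 11−23=-12≡14 → O
P(15): 15−23=-8≡18 → S
V(21): 21−23=-2≡24 → Y
Q(16): 16−23=-7≡19 → T
Y(24): 24−23=1 → B
W(22): 22−23=-1≡25 → Z
R(17): 17−23=-6≡20 → U

RRBDOSYTBZU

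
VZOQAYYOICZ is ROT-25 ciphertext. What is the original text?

WAPRBZZPJDA

V(21): 21−25=-4≡22 → W
Z(25): 25−25=0 → A
O(14): 14−25=-11≡15 → P
Q(16): 16−25=-9≡17 → R
A(0): 0−25=-25≡1 → B
Y(24): 24−25=-1≡25 → Z
Y(24): 24−25=-1≡25 → Z
O(14): 14−25=-11≡15 → P
I(8): 8−25=-17≡9 → J
C(2): 2−25=-23≡3 → D
Z(25): 25−25=0 → A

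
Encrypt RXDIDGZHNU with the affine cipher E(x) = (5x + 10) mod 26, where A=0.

RVZYZOFTXG

R(17): 5·17+10=95≡17 → R
X(23): 5·23+10=125≡21 → V
D(3): 5·3+10=25 → Z
I(8): 5·8+10=50≡24 → Y
D(3): 5·3+10=25 → Z
G(6): 5·6+10=40≡14 → O
Z(25): 5·25+10=135≡5 → F
H(7): 5·7+10=45≡19 → T
N(13): 5·13+10=75≡23 → X
U(20): 5·20+10=110≡6 → G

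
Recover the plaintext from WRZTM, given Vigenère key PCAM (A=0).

Repeat the key across the ciphertext: PCAMP
W(22)−P(15): 7 → H
R(17)−C(2): 15 → P
Z(25)−A(0): 25 → Z
T(19)−M(12): 7 → H
M(12)−P(15): -3≡23 → X

HPZHX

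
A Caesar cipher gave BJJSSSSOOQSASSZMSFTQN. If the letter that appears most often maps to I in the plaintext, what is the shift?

10

The most frequent ciphertext letter is S (appears 8 times).
S is position 18; I is position 8.
Shift = 10.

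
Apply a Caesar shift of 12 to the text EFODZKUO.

E(4): 4+12=16 → Q
F(5): 5+12=17 → R
O(14): 14+12=26≡0 → A
D(3): 3+12=15 → P
Z(25): 25+12=37≡11 → L
K(10): 10+12=22 → W
U(20): 20+12=32≡6 → G
O(14): 14+12=26≡0 → A

QRAPLWGA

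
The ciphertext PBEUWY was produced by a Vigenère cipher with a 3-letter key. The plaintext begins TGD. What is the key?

Subtract each crib letter from the matching ciphertext letter (mod 26):
P(15)−T(19)=-4≡22 → W
B(1)−G(6)=-5≡21 → V
E(4)−D(3)=1 → B

WVB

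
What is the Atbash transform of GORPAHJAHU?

TLIKZSQZSF

G(6) → T(19)
O(14) → L(11)
R(17) → I(8)
P(15) → K(10)
A(0) → Z(25)
H(7) → S(18)
J(9) → Q(16)
A(0) → Z(25)
H(7) → S(18)
U(20) → F(5)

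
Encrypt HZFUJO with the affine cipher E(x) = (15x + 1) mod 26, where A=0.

H(7): 15·7+1=106≡2 → C
Z(25): 15·25+1=376≡12 → M
F(5): 15·5+1=76≡24 → Y
U(20): 15·20+1=301≡15 → P
J(9): 15·9+1=136≡6 → G
O(14): 15·14+1=211≡3 → D

CMYPGD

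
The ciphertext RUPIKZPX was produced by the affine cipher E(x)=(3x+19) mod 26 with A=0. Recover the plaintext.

The inverse of 3 mod 26 is 9, since 3·9=27≡1. Apply D(y)=9·(y−19) mod 26:
R(17): 9·(17−19)=-18≡8 → I
U(20): 9·(20−19)=9 → J
P(15): 9·(15−19)=-36≡16 → Q
I(8): 9·(8−19)=-99≡5 → F
K(10): 9·(10−19)=-81≡23 → X
Z(25): 9·(25−19)=54≡2 → C
P(15): 9·(15−19)=-36≡16 → Q
X(23): 9·(23−19)=36≡10 → K

IJQFXCQK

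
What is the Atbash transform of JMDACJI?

QNWZXQR

J(9) → Q(16)
M(12) → N(13)
D(3) → W(22)
A(0) → Z(25)
C(2) → X(23)
J(9) → Q(16)
I(8) → R(17)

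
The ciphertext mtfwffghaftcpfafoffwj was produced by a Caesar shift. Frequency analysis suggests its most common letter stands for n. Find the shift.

The most frequent ciphertext letter is f (appears 8 times).
f is position 5; n is position 13.
Shift = -8≡18.

18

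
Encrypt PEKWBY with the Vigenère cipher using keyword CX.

Repeat the key across the message: CXCXCX
P(15)+C(2): 17 → R
E(4)+X(23): 27≡1 → B
K(10)+C(2): 12 → M
W(22)+X(23): 45≡19 → T
B(1)+C(2): 3 → D
Y(24)+X(23): 47≡21 → V

RBMTDV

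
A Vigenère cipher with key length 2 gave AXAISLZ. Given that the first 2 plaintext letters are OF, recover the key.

Subtract each crib letter from the matching ciphertext letter (mod 26):
A(0)−O(14)=-14≡12 → M
X(23)−F(5)=18 → S

MS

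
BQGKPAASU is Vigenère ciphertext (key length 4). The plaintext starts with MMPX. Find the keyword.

Subtract each crib letter from the matching ciphertext letter (mod 26):
B(1)−M(12)=-11≡15 → P
Q(16)−M(12)=4 → E
G(6)−P(15)=-9≡17 → R
K(10)−X(23)=-13≡13 → N

PERN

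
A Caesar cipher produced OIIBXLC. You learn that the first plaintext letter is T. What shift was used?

From the crib: O(14)−T(19)=-5≡21, so the shift is 21.

21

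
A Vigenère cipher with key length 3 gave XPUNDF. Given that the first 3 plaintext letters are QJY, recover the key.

HGW

Subtract each crib letter from the matching ciphertext letter (mod 26):
X(23)−Q(16)=7 → H
P(15)−J(9)=6 → G
U(20)−Y(24)=-4≡22 → W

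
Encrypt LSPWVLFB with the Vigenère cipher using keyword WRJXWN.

Repeat the key across the message: WRJXWNWR
L(11)+W(22): 33≡7 → H
S(18)+R(17): 35≡9 → J
P(15)+J(9): 24 → Y
W(22)+X(23): 45≡19 → T
V(21)+W(22): 43≡17 → R
L(11)+N(13): 24 → Y
F(5)+W(22): 27≡1 → B
B(1)+R(17): 18 → S

HJYTRYBS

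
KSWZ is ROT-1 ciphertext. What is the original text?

K(10): 10−1=9 → J
S(18): 18−1=17 → R
W(22): 22−1=21 → V
Z(25): 25−1=24 → Y

JRVY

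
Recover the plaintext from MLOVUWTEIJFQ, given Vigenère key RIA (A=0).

VDOEMWCWISXQ

Repeat the key across the ciphertext: RIARIARIARIA
M(12)−R(17): -5≡21 → V
L(11)−I(8): 3 → D
O(14)−A(0): 14 → O
V(21)−R(17): 4 → E
U(20)−I(8): 12 → M
W(22)−A(0): 22 → W
T(19)−R(17): 2 → C
E(4)−I(8): -4≡22 → W
I(8)−A(0): 8 → I
J(9)−R(17): -8≡18 → S
F(5)−I(8): -3≡23 → X
Q(16)−A(0): 16 → Q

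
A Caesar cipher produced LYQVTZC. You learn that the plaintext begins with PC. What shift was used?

From the crib: L(11)−P(15)=-4≡22, so the shift is 22.

22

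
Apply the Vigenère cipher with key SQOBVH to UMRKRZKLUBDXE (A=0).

MCFLMGCBICYEW

Repeat the key across the message: SQOBVHSQOBVHS
U(20)+S(18): 38≡12 → M
M(12)+Q(16): 28≡2 → C
R(17)+O(14): 31≡5 → F
K(10)+B(1): 11 → L
R(17)+V(21): 38≡12 → M
Z(25)+H(7): 32≡6 → G
K(10)+S(18): 28≡2 → C
L(11)+Q(16): 27≡1 → B
U(20)+O(14): 34≡8 → I
B(1)+B(1): 2 → C
D(3)+V(21): 24 → Y
X(23)+H(7): 30≡4 → E
E(4)+S(18): 22 → W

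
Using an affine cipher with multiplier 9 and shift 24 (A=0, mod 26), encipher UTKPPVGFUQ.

U(20): 9·20+24=204≡22 → W
T(19): 9·19+24=195≡13 → N
K(10): 9·10+24=114≡10 → K
P(15): 9·15+24=159≡3 → D
P(15): 9·15+24=159≡3 → D
V(21): 9·21+24=213≡5 → F
G(6): 9·6+24=78≡0 → A
F(5): 9·5+24=69≡17 → R
U(20): 9·20+24=204≡22 → W
Q(16): 9·16+24=168≡12 → M

WNKDDFARWM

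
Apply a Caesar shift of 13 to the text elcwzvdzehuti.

e(4): 4+13=17 → r
l(11): 11+13=24 → y
c(2): 2+13=15 → p
w(22): 22+13=35≡9 → j
z(25): 25+13=38≡12 → m
v(21): 21+13=34≡8 → i
d(3): 3+13=16 → q
z(25): 25+13=38≡12 → m
e(4): 4+13=17 → r
h(7): 7+13=20 → u
u(20): 20+13=33≡7 → h
t(19): 19+13=32≡6 → g
i(8): 8+13=21 → v

rypjmiqmruhgv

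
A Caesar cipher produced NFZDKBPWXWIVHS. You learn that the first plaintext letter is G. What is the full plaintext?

GYSWDUIPQPBOAL

From the crib: N(13)−G(6)=7, so the shift is 7.
Subtract 7 from each ciphertext letter:
N(13): 13−7=6 → G
F(5): 5−7=-2≡24 → Y
Z(25): 25−7=18 → S
D(3): 3−7=-4≡22 → W
K(10): 10−7=3 → D
B(1): 1−7=-6≡20 → U
P(15): 15−7=8 → I
W(22): 22−7=15 → P
X(23): 23−7=16 → Q
W(22): 22−7=15 → P
I(8): 8−7=1 → B
V(21): 21−7=14 → O
H(7): 7−7=0 → A
S(18): 18−7=11 → L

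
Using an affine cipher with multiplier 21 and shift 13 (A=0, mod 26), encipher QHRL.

LEGK

Q(16): 21·16+13=349≡11 → L
H(7): 21·7+13=160≡4 → E
R(17): 21·17+13=370≡6 → G
L(11): 21·11+13=244≡10 → K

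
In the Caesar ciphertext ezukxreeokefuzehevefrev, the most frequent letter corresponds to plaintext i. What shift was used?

22

The most frequent ciphertext letter is e (appears 8 times).
e is position 4; i is position 8.
Shift = -4≡22.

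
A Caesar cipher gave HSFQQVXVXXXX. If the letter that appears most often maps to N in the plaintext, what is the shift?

The most frequent ciphertext letter is X (appears 5 times).
X is position 23; N is position 13.
Shift = 10.

10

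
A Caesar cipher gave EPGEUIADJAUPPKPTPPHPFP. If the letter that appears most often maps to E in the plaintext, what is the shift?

11

The most frequent ciphertext letter is P (appears 8 times).
P is position 15; E is position 4.
Shift = 11.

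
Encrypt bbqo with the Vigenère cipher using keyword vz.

Repeat the key across the message: vzvz
b(1)+v(21): 22 → w
b(1)+z(25): 26≡0 → a
q(16)+v(21): 37≡11 → l
o(14)+z(25): 39≡13 → n

waln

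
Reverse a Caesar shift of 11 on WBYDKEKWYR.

LQNSZTZLNG

W(22): 22−11=11 → L
B(1): 1−11=-10≡16 → Q
Y(24): 24−11=13 → N
D(3): 3−11=-8≡18 → S
K(10): 10−11=-1≡25 → Z
E(4): 4−11=-7≡19 → T
K(10): 10−11=-1≡25 → Z
W(22): 22−11=11 → L
Y(24): 24−11=13 → N
R(17): 17−11=6 → G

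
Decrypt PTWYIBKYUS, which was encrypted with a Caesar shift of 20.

P(15): 15−20=-5≡21 → V
T(19): 19−20=-1≡25 → Z
W(22): 22−20=2 → C
Y(24): 24−20=4 → E
I(8): 8−20=-12≡14 → O
B(1): 1−20=-19≡7 → H
K(10): 10−20=-10≡16 → Q
Y(24): 24−20=4 → E
U(20): 20−20=0 → A
S(18): 18−20=-2≡24 → Y

VZCEOHQEAY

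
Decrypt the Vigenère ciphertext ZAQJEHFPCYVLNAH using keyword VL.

EPVYJWKEHNAASPM

Repeat the key across the ciphertext: VLVLVLVLVLVLVLV
Z(25)−V(21): 4 → E
A(0)−L(11): -11≡15 → P
Q(16)−V(21): -5≡21 → V
J(9)−L(11): -2≡24 → Y
E(4)−V(21): -17≡9 → J
H(7)−L(11): -4≡22 → W
F(5)−V(21): -16≡10 → K
P(15)−L(11): 4 → E
C(2)−V(21): -19≡7 → H
Y(24)−L(11): 13 → N
V(21)−V(21): 0 → A
L(11)−L(11): 0 → A
N(13)−V(21): -8≡18 → S
A(0)−L(11): -11≡15 → P
H(7)−V(21): -14≡12 → M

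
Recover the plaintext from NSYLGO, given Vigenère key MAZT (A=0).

BSZSUO

Repeat the key across the ciphertext: MAZTMA
N(13)−M(12): 1 → B
S(18)−A(0): 18 → S
Y(24)−Z(25): -1≡25 → Z
L(11)−T(19): -8≡18 → S
G(6)−M(12): -6≡20 → U
O(14)−A(0): 14 → O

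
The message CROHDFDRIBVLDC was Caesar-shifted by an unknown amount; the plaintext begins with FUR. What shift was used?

From the crib: C(2)−F(5)=-3≡23, so the shift is 23.

23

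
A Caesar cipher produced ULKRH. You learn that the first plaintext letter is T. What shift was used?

From the crib: U(20)−T(19)=1, so the shift is 1.

1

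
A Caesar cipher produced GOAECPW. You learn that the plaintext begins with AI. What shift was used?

6

From the crib: G(6)−A(0)=6, so the shift is 6.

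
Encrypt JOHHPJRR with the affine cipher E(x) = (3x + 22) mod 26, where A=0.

XMRRPXVV

J(9): 3·9+22=49≡23 → X
O(14): 3·14+22=64≡12 → M
H(7): 3·7+22=43≡17 → R
H(7): 3·7+22=43≡17 → R
P(15): 3·15+22=67≡15 → P
J(9): 3·9+22=49≡23 → X
R(17): 3·17+22=73≡21 → V
R(17): 3·17+22=73≡21 → V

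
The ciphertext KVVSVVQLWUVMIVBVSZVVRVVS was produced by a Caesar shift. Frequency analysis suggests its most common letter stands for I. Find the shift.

13

The most frequent ciphertext letter is V (appears 11 times).
V is position 21; I is position 8.
Shift = 13.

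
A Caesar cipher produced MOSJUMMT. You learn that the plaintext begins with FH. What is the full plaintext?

From the crib: M(12)−F(5)=7, so the shift is 7.
Subtract 7 from each ciphertext letter:
M(12): 12−7=5 → F
O(14): 14−7=7 → H
S(18): 18−7=11 → L
J(9): 9−7=2 → C
U(20): 20−7=13 → N
M(12): 12−7=5 → F
M(12): 12−7=5 → F
T(19): 19−7=12 → M

FHLCNFFM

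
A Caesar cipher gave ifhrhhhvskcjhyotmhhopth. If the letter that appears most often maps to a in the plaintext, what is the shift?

7

The most frequent ciphertext letter is h (appears 8 times).
h is position 7; a is position 0.
Shift = 7.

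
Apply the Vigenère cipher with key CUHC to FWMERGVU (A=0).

HQTGTACW

Repeat the key across the message: CUHCCUHC
F(5)+C(2): 7 → H
W(22)+U(20): 42≡16 → Q
M(12)+H(7): 19 → T
E(4)+C(2): 6 → G
R(17)+C(2): 19 → T
G(6)+U(20): 26≡0 → A
V(21)+H(7): 28≡2 → C
U(20)+C(2): 22 → W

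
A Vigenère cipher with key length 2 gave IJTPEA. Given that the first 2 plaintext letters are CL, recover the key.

Subtract each crib letter from the matching ciphertext letter (mod 26):
I(8)−C(2)=6 → G
J(9)−L(11)=-2≡24 → Y

GY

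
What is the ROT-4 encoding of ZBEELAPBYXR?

DFIIPETFCBV

Z(25): 25+4=29≡3 → D
B(1): 1+4=5 → F
E(4): 4+4=8 → I
E(4): 4+4=8 → I
L(11): 11+4=15 → P
A(0): 0+4=4 → E
P(15): 15+4=19 → T
B(1): 1+4=5 → F
Y(24): 24+4=28≡2 → C
X(23): 23+4=27≡1 → B
R(17): 17+4=21 → V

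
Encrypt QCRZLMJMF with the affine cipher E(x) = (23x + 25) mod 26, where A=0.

Q(16): 23·16+25=393≡3 → D
C(2): 23·2+25=71≡19 → T
R(17): 23·17+25=416≡0 → A
Z(25): 23·25+25=600≡2 → C
L(11): 23·11+25=278≡18 → S
M(12): 23·12+25=301≡15 → P
J(9): 23·9+25=232≡24 → Y
M(12): 23·12+25=301≡15 → P
F(5): 23·5+25=140≡10 → K

DTACSPYPK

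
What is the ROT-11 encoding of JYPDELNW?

J(9): 9+11=20 → U
Y(24): 24+11=35≡9 → J
P(15): 15+11=26≡0 → A
D(3): 3+11=14 → O
E(4): 4+11=15 → P
L(11): 11+11=22 → W
N(13): 13+11=24 → Y
W(22): 22+11=33≡7 → H

UJAOPWYH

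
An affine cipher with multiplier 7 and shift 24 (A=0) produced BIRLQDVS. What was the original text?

TUZNKXHO

The inverse of 7 mod 26 is 15, since 7·15=105≡1. Apply D(y)=15·(y−24) mod 26:
B(1): 15·(1−24)=-345≡19 → T
I(8): 15·(8−24)=-240≡20 → U
R(17): 15·(17−24)=-105≡25 → Z
L(11): 15·(11−24)=-195≡13 → N
Q(16): 15·(16−24)=-120≡10 → K
D(3): 15·(3−24)=-315≡23 → X
V(21): 15·(21−24)=-45≡7 → H
S(18): 15·(18−24)=-90≡14 → O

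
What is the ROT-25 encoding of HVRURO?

GUQTQN

H(7): 7+25=32≡6 → G
V(21): 21+25=46≡20 → U
R(17): 17+25=42≡16 → Q
U(20): 20+25=45≡19 → T
R(17): 17+25=42≡16 → Q
O(14): 14+25=39≡13 → N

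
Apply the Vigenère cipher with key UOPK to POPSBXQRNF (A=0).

Repeat the key across the message: UOPKUOPKUO
P(15)+U(20): 35≡9 → J
O(14)+O(14): 28≡2 → C
P(15)+P(15): 30≡4 → E
S(18)+K(10): 28≡2 → C
B(1)+U(20): 21 → V
X(23)+O(14): 37≡11 → L
Q(16)+P(15): 31≡5 → F
R(17)+K(10): 27≡1 → B
N(13)+U(20): 33≡7 → H
F(5)+O(14): 19 → T

JCECVLFBHT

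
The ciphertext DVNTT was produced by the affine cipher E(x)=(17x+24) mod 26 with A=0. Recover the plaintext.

The inverse of 17 mod 26 is 23, since 17·23=391≡1. Apply D(y)=23·(y−24) mod 26:
D(3): 23·(3−24)=-483≡11 → L
V(21): 23·(21−24)=-69≡9 → J
N(13): 23·(13−24)=-253≡7 → H
T(19): 23·(19−24)=-115≡15 → P
T(19): 23·(19−24)=-115≡15 → P

LJHPP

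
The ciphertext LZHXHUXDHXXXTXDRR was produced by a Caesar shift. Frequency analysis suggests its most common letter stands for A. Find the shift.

The most frequent ciphertext letter is X (appears 6 times).
X is position 23; A is position 0.
Shift = 23.

23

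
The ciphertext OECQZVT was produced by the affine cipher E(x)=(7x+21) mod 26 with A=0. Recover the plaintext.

The inverse of 7 mod 26 is 15, since 7·15=105≡1. Apply D(y)=15·(y−21) mod 26:
O(14): 15·(14−21)=-105≡25 → Z
E(4): 15·(4−21)=-255≡5 → F
C(2): 15·(2−21)=-285≡1 → B
Q(16): 15·(16−21)=-75≡3 → D
Z(25): 15·(25−21)=60≡8 → I
V(21): 15·(21−21)=0 → A
T(19): 15·(19−21)=-30≡22 → W

ZFBDIAW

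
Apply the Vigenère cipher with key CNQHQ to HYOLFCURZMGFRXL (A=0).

Repeat the key across the message: CNQHQCNQHQCNQHQ
H(7)+C(2): 9 → J
Y(24)+N(13): 37≡11 → L
O(14)+Q(16): 30≡4 → E
L(11)+H(7): 18 → S
F(5)+Q(16): 21 → V
C(2)+C(2): 4 → E
U(20)+N(13): 33≡7 → H
R(17)+Q(16): 33≡7 → H
Z(25)+H(7): 32≡6 → G
M(12)+Q(16): 28≡2 → C
G(6)+C(2): 8 → I
F(5)+N(13): 18 → S
R(17)+Q(16): 33≡7 → H
X(23)+H(7): 30≡4 → E
L(11)+Q(16): 27≡1 → B

JLESVEHHGCISHEB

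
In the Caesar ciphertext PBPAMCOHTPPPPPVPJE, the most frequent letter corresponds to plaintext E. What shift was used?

The most frequent ciphertext letter is P (appears 8 times).
P is position 15; E is position 4.
Shift = 11.

11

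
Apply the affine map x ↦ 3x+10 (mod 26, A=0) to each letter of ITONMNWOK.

I(8): 3·8+10=34≡8 → I
T(19): 3·19+10=67≡15 → P
O(14): 3·14+10=52≡0 → A
N(13): 3·13+10=49≡23 → X
M(12): 3·12+10=46≡20 → U
N(13): 3·13+10=49≡23 → X
W(22): 3·22+10=76≡24 → Y
O(14): 3·14+10=52≡0 → A
K(10): 3·10+10=40≡14 → O

IPAXUXYAO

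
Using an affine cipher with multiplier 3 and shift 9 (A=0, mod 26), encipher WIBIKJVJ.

XHMHNKUK

W(22): 3·22+9=75≡23 → X
I(8): 3·8+9=33≡7 → H
B(1): 3·1+9=12 → M
I(8): 3·8+9=33≡7 → H
K(10): 3·10+9=39≡13 → N
J(9): 3·9+9=36≡10 → K
V(21): 3·21+9=72≡20 → U
J(9): 3·9+9=36≡10 → K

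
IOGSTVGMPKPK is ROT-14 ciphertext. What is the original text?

UASEFHSYBWBW

I(8): 8−14=-6≡20 → U
O(14): 14−14=0 → A
G(6): 6−14=-8≡18 → S
S(18): 18−14=4 → E
T(19): 19−14=5 → F
V(21): 21−14=7 → H
G(6): 6−14=-8≡18 → S
M(12): 12−14=-2≡24 → Y
P(15): 15−14=1 → B
K(10): 10−14=-4≡22 → W
P(15): 15−14=1 → B
K(10): 10−14=-4≡22 → W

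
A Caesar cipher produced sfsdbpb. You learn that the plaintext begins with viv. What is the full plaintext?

vivgese

From the crib: s(18)−v(21)=-3≡23, so the shift is 23.
Subtract 23 from each ciphertext letter:
s(18): 18−23=-5≡21 → v
f(5): 5−23=-18≡8 → i
s(18): 18−23=-5≡21 → v
d(3): 3−23=-20≡6 → g
b(1): 1−23=-22≡4 → e
p(15): 15−23=-8≡18 → s
b(1): 1−23=-22≡4 → e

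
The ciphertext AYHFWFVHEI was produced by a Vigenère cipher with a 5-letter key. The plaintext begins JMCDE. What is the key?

RMFCS

Subtract each crib letter from the matching ciphertext letter (mod 26):
A(0)−J(9)=-9≡17 → R
Y(24)−M(12)=12 → M
H(7)−C(2)=5 → F
F(5)−D(3)=2 → C
W(22)−E(4)=18 → S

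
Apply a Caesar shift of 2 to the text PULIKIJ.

P(15): 15+2=17 → R
U(20): 20+2=22 → W
L(11): 11+2=13 → N
I(8): 8+2=10 → K
K(10): 10+2=12 → M
I(8): 8+2=10 → K
J(9): 9+2=11 → L

RWNKMKL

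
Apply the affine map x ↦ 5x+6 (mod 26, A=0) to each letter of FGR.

F(5): 5·5+6=31≡5 → F
G(6): 5·6+6=36≡10 → K
R(17): 5·17+6=91≡13 → N

FKN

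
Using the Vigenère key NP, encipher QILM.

DXYB

Repeat the key across the message: NPNP
Q(16)+N(13): 29≡3 → D
I(8)+P(15): 23 → X
L(11)+N(13): 24 → Y
M(12)+P(15): 27≡1 → B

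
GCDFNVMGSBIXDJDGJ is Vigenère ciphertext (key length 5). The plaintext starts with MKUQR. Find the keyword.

USJPW

Subtract each crib letter from the matching ciphertext letter (mod 26):
G(6)−M(12)=-6≡20 → U
C(2)−K(10)=-8≡18 → S
D(3)−U(20)=-17≡9 → J
F(5)−Q(16)=-11≡15 → P
N(13)−R(17)=-4≡22 → W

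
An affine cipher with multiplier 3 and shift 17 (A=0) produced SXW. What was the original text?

JCT

The inverse of 3 mod 26 is 9, since 3·9=27≡1. Apply D(y)=9·(y−17) mod 26:
S(18): 9·(18−17)=9 → J
X(23): 9·(23−17)=54≡2 → C
W(22): 9·(22−17)=45≡19 → T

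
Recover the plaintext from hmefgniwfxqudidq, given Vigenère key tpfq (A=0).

oxzpnydgmilektya

Repeat the key across the ciphertext: tpfqtpfqtpfqtpfq
h(7)−t(19): -12≡14 → o
m(12)−p(15): -3≡23 → x
e(4)−f(5): -1≡25 → z
f(5)−q(16): -11≡15 → p
g(6)−t(19): -13≡13 → n
n(13)−p(15): -2≡24 → y
i(8)−f(5): 3 → d
w(22)−q(16): 6 → g
f(5)−t(19): -14≡12 → m
x(23)−p(15): 8 → i
q(16)−f(5): 11 → l
u(20)−q(16): 4 → e
d(3)−t(19): -16≡10 → k
i(8)−p(15): -7≡19 → t
d(3)−f(5): -2≡24 → y
q(16)−q(16): 0 → a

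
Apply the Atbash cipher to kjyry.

k(10) → p(15)
j(9) → q(16)
y(24) → b(1)
r(17) → i(8)
y(24) → b(1)

pqbib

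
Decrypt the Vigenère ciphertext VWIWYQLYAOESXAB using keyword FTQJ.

Repeat the key across the ciphertext: FTQJFTQJFTQJFTQ
V(21)−F(5): 16 → Q
W(22)−T(19): 3 → D
I(8)−Q(16): -8≡18 → S
W(22)−J(9): 13 → N
Y(24)−F(5): 19 → T
Q(16)−T(19): -3≡23 → X
L(11)−Q(16): -5≡21 → V
Y(24)−J(9): 15 → P
A(0)−F(5): -5≡21 → V
O(14)−T(19): -5≡21 → V
E(4)−Q(16): -12≡14 → O
S(18)−J(9): 9 → J
X(23)−F(5): 18 → S
A(0)−T(19): -19≡7 → H
B(1)−Q(16): -15≡11 → L

QDSNTXVPVVOJSHL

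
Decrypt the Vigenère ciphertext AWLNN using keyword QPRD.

KHUKX

Repeat the key across the ciphertext: QPRDQ
A(0)−Q(16): -16≡10 → K
W(22)−P(15): 7 → H
L(11)−R(17): -6≡20 → U
N(13)−D(3): 10 → K
N(13)−Q(16): -3≡23 → X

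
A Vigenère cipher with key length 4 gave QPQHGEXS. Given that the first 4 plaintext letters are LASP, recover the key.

Subtract each crib letter from the matching ciphertext letter (mod 26):
Q(16)−L(11)=5 → F
P(15)−A(0)=15 → P
Q(16)−S(18)=-2≡24 → Y
H(7)−P(15)=-8≡18 → S

FPYS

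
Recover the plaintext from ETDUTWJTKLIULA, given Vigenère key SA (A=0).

Repeat the key across the ciphertext: SASASASASASASA
E(4)−S(18): -14≡12 → M
T(19)−A(0): 19 → T
D(3)−S(18): -15≡11 → L
U(20)−A(0): 20 → U
T(19)−S(18): 1 → B
W(22)−A(0): 22 → W
J(9)−S(18): -9≡17 → R
T(19)−A(0): 19 → T
K(10)−S(18): -8≡18 → S
L(11)−A(0): 11 → L
I(8)−S(18): -10≡16 → Q
U(20)−A(0): 20 → U
L(11)−S(18): -7≡19 → T
A(0)−A(0): 0 → A

MTLUBWRTSLQUTA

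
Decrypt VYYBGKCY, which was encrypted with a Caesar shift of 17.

EHHKPTLH

V(21): 21−17=4 → E
Y(24): 24−17=7 → H
Y(24): 24−17=7 → H
B(1): 1−17=-16≡10 → K
G(6): 6−17=-11≡15 → P
K(10): 10−17=-7≡19 → T
C(2): 2−17=-15≡11 → L
Y(24): 24−17=7 → H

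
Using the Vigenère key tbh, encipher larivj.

Repeat the key across the message: tbhtbh
l(11)+t(19): 30≡4 → e
a(0)+b(1): 1 → b
r(17)+h(7): 24 → y
i(8)+t(19): 27≡1 → b
v(21)+b(1): 22 → w
j(9)+h(7): 16 → q

ebybwq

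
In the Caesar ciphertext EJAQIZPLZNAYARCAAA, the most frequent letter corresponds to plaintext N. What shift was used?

The most frequent ciphertext letter is A (appears 6 times).
A is position 0; N is position 13.
Shift = -13≡13.

13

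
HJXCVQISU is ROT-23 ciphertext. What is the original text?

KMAFYTLVX

H(7): 7−23=-16≡10 → K
J(9): 9−23=-14≡12 → M
X(23): 23−23=0 → A
C(2): 2−23=-21≡5 → F
V(21): 21−23=-2≡24 → Y
Q(16): 16−23=-7≡19 → T
I(8): 8−23=-15≡11 → L
S(18): 18−23=-5≡21 → V
U(20): 20−23=-3≡23 → X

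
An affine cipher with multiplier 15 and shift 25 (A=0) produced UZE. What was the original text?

RAJ

The inverse of 15 mod 26 is 7, since 15·7=105≡1. Apply D(y)=7·(y−25) mod 26:
U(20): 7·(20−25)=-35≡17 → R
Z(25): 7·(25−25)=0 → A
E(4): 7·(4−25)=-147≡9 → J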